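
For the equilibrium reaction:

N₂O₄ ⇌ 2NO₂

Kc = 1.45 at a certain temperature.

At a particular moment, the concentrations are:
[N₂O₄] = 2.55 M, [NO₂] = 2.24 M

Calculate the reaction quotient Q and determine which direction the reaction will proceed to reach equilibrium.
Q = 1.968, Q > K, reaction proceeds reverse (toward reactants)

Q = ([NO₂]^2) / ([N₂O₄])
  = ((2.24)^2) / ((2.55)) = 5.0176/2.55 = 1.968
Since Q = 1.968 > Kc = 1.45, the reaction proceeds reverse (toward reactants) to reach equilibrium.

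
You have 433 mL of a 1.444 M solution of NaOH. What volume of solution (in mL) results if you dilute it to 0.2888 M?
Using M₁V₁ = M₂V₂:
1.444 × 433 = 0.2888 × V₂
V₂ = (1.444 × 433) / 0.2888 = 2165 mL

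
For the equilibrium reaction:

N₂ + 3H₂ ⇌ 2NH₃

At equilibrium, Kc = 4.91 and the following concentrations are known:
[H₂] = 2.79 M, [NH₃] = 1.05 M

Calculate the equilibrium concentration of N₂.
[N₂] = 0.0103 M

Kc = ([NH₃]^2) / ([N₂] × [H₂]^3) = 4.91
[N₂]^1 = (product terms)/(Kc · other reactant terms) = 1.1025 / (4.91 · 21.718) = 0.010339
[N₂] = 0.0103 M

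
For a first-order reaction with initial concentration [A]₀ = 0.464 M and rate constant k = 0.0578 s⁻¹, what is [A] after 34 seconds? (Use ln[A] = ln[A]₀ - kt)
0.0650 M

ln[A] = ln[A]₀ - k·t = ln(0.464) - (0.0578)·(34) = -0.7679 - 1.9652 = -2.7331
[A] = e^(-2.7331) = 0.0650 M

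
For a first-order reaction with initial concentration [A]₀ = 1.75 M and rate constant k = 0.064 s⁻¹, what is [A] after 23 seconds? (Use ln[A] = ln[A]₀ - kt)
0.4016 M

ln[A] = ln[A]₀ - k·t = ln(1.75) - (0.064)·(23) = 0.5596 - 1.4720 = -0.9124
[A] = e^(-0.9124) = 0.4016 M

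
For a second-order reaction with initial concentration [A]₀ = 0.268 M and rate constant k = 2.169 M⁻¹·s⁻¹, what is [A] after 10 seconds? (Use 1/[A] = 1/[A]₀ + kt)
0.0393 M

1/[A] = 1/[A]₀ + k·t = 1/0.268 + (2.169)·(10) = 3.7313 + 21.6900 = 25.4213
[A] = 1/25.4213 = 0.0393 M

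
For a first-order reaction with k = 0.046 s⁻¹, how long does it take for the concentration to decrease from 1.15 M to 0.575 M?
15.07 s

From ln[A] = ln[A]₀ - k·t: t = ln([A]₀/[A])/k = ln(1.15/0.575)/0.046 = ln(2.0000)/0.046 = 0.6931/0.046 = 15.07 s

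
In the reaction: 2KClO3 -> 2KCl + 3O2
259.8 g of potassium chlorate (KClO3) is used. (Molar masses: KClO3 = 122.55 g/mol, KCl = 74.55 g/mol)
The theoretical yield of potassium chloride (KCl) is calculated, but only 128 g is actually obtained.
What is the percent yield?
Moles of KClO3 = 259.8 g ÷ 122.55 g/mol = 2.11995 mol
Mole ratio: 2 mol KCl / 2 mol KClO3
Moles of KCl = 2.11995 × (2/2) = 2.11995 mol
Theoretical yield = 2.11995 mol × 74.55 g/mol = 158.04 g
Actual yield = 128 g
Percent yield = (128 / 158.04) × 100% = 81.0%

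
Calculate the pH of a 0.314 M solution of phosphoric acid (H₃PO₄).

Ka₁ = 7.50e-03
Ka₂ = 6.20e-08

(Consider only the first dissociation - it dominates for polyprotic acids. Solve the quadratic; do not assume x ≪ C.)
pH = 1.35

x² + Ka₁·x − Ka₁·C = 0 with Ka₁ = 7.50e-03, C = 0.314.
x = (−Ka₁ + √(Ka₁² + 4·Ka₁·C))/2 = 4.4923e-02 M, so pH = 1.35.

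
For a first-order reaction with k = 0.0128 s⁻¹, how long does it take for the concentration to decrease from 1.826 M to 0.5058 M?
100.29 s

From ln[A] = ln[A]₀ - k·t: t = ln([A]₀/[A])/k = ln(1.826/0.5058)/0.0128 = ln(3.6101)/0.0128 = 1.2837/0.0128 = 100.29 s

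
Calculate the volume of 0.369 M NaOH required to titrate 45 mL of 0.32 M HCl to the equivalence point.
V_{base} = 39.0 mL

At equivalence: moles acid = moles base.
moles HCl = 0.32 M × 0.045 L = 0.0144 mol
V_NaOH = 0.0144 mol ÷ 0.369 M = 0.03902 L = 39.0 mL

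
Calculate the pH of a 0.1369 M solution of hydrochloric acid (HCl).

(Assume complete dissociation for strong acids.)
pH = 0.86

[H⁺] = 0.1369 M for strong acid. pH = -log[H⁺] = -log(0.1369)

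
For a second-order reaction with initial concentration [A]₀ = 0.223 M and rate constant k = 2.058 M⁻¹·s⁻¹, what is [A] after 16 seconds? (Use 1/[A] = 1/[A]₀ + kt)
0.0267 M

1/[A] = 1/[A]₀ + k·t = 1/0.223 + (2.058)·(16) = 4.4843 + 32.9280 = 37.4123
[A] = 1/37.4123 = 0.0267 M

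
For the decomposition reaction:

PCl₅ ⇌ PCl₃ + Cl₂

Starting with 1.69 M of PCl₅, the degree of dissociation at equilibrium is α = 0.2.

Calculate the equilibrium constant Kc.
K_c = 0.0845

x = α·[A]₀ = 0.2 × 1.69 = 0.338 M dissociated.
At eq: [PCl₅] = 1.69 − 0.338 = 1.352 M; [PCl₃] = [Cl₂] = x = 0.338 M.
Kc = [PCl₃][Cl₂]/[PCl₅] = (0.338)²/1.352 = 0.0845.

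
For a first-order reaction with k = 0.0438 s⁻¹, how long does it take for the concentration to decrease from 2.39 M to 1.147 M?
16.76 s

From ln[A] = ln[A]₀ - k·t: t = ln([A]₀/[A])/k = ln(2.39/1.147)/0.0438 = ln(2.0837)/0.0438 = 0.7341/0.0438 = 16.76 s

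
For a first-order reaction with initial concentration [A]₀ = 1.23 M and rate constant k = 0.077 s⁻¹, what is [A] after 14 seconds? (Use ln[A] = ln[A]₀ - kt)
0.4185 M

ln[A] = ln[A]₀ - k·t = ln(1.23) - (0.077)·(14) = 0.2070 - 1.0780 = -0.8710
[A] = e^(-0.8710) = 0.4185 M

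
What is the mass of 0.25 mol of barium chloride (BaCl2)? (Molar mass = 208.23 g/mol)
Mass = 0.25 mol × 208.23 g/mol = 52.06 g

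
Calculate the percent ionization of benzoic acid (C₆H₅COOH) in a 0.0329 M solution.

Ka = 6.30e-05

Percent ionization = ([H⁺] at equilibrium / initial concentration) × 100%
Percent ionization = 4.28%

Let x = [H⁺]. Ka = x²/(C - x) ⇒ x² + (6.30e-05)x - (6.30e-05)(0.0329) = 0. x = 1.4085e-03. Percent = (1.4085e-03/0.0329) × 100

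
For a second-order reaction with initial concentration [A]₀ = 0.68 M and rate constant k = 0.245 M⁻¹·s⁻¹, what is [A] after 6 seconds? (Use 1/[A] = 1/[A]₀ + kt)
0.3401 M

1/[A] = 1/[A]₀ + k·t = 1/0.68 + (0.245)·(6) = 1.4706 + 1.4700 = 2.9406
[A] = 1/2.9406 = 0.3401 M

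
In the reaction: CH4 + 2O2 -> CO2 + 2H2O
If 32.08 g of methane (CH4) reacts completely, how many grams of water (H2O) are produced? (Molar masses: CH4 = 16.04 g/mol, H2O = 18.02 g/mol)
Moles of CH4 = 32.08 g ÷ 16.04 g/mol = 2 mol
Mole ratio: 2 mol H2O / 1 mol CH4
Moles of H2O = 2 × (2/1) = 4 mol
Mass of H2O = 4 mol × 18.02 g/mol = 72.08 g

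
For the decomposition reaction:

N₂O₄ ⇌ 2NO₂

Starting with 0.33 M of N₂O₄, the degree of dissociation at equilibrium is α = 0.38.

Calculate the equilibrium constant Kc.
K_c = 0.3074

x = α·[A]₀ = 0.38 × 0.33 = 0.1254 M dissociated.
At eq: [N₂O₄] = 0.33 − 0.1254 = 0.2046 M; [NO₂] = 2x = 0.2508 M.
Kc = [NO₂]²/[N₂O₄] = (0.2508)²/0.2046 = 0.3074.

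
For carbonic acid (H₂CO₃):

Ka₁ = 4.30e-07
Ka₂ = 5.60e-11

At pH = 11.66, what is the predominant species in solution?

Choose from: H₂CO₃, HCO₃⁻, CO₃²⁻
CO₃²⁻

pKa1 = 6.37, pKa2 = 10.25. Each pKa is the crossover between adjacent species; pH = 11.66 lies in the region where CO₃²⁻ predominates.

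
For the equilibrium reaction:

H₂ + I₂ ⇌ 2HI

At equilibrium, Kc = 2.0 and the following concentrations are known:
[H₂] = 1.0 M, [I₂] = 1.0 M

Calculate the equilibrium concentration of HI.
[HI] = 1.4142 M

Kc = ([HI]^2) / ([H₂] × [I₂]) = 2.0
[HI]^2 = Kc · (reactant terms)/(other product terms) = 2.0 · 1 / 1 = 2
[HI] = (2)^(1/2) = 1.4142 M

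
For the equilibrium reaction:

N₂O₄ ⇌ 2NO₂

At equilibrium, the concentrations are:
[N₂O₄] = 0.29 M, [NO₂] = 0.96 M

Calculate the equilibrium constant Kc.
K_c = 3.1779

Kc = ([NO₂]^2) / ([N₂O₄])
   = ((0.96)^2) / ((0.29))
   = 0.9216 / 0.29 = 3.1779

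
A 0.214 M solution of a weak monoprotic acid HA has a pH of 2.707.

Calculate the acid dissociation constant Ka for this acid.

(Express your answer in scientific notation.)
K_a = 1.82e-05

[H⁺] = 10^(−pH) = 10^(−2.707) = 1.963e-03 M. For HA ⇌ H⁺ + A⁻, Ka = x²/(C − x) = (1.963e-03)²/(0.214 − 1.963e-03) = 1.82e-05.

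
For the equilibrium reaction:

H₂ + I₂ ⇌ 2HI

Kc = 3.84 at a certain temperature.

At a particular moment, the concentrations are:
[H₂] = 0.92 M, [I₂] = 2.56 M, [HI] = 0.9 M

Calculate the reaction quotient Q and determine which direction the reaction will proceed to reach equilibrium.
Q = 0.344, Q < K, reaction proceeds forward (toward products)

Q = ([HI]^2) / ([H₂] × [I₂])
  = ((0.9)^2) / ((0.92)·(2.56)) = 0.81/2.3552 = 0.3439
Since Q = 0.3439 < Kc = 3.84, the reaction proceeds forward (toward products) to reach equilibrium.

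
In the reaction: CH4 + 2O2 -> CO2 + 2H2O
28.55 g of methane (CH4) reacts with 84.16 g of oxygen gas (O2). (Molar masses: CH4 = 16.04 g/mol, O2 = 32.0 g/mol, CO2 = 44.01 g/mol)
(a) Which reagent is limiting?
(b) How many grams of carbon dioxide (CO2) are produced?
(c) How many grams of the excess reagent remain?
(a) O2, (b) 57.87 g, (c) 7.457 g

Moles of CH4 = 28.55 g ÷ 16.04 g/mol = 1.77993 mol
Moles of O2 = 84.16 g ÷ 32.0 g/mol = 2.63 mol
Moles ÷ coefficient: CH4: 1.77993/1 = 1.78, O2: 2.63/2 = 1.315
(a) O2 has the smaller value, so O2 is the limiting reagent.
(b) Moles of CO2 = 2.63 mol O2 × (1/2) = 1.315 mol; mass = 1.315 mol × 44.01 g/mol = 57.87 g
(c) CH4 consumed = 2.63 × (1/2) = 1.315 mol; remaining = 1.77993 − 1.315 = 0.464925 mol; mass = 0.464925 mol × 16.04 g/mol = 7.457 g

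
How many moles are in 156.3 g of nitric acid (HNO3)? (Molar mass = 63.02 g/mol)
Moles = 156.3 g ÷ 63.02 g/mol = 2.48 mol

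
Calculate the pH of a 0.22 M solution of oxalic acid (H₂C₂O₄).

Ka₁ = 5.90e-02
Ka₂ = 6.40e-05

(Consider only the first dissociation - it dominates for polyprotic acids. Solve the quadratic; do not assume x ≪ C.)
pH = 1.05

x² + Ka₁·x − Ka₁·C = 0 with Ka₁ = 5.90e-02, C = 0.22.
x = (−Ka₁ + √(Ka₁² + 4·Ka₁·C))/2 = 8.8187e-02 M, so pH = 1.05.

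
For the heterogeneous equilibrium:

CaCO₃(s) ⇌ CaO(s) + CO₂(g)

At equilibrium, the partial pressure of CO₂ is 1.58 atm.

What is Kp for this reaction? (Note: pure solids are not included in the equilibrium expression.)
K_p = 1.58

Solids (CaCO₃, CaO) have activity 1 and are excluded.
Kp = P(CO₂) = 1.58.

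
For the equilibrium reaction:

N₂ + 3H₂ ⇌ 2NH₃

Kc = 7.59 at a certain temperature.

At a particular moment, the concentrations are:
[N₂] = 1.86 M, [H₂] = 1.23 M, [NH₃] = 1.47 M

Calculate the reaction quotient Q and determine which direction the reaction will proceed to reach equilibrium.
Q = 0.624, Q < K, reaction proceeds forward (toward products)

Q = ([NH₃]^2) / ([N₂] × [H₂]^3)
  = ((1.47)^2) / ((1.86)·(1.23)^3) = 2.1609/3.4612 = 0.6243
Since Q = 0.6243 < Kc = 7.59, the reaction proceeds forward (toward products) to reach equilibrium.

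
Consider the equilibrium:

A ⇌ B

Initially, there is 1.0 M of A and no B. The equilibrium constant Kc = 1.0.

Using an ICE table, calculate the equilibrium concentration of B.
[B] = 0.500 M

ICE: [A] = 1.0 − x, [B] = x.
Kc = x/(1.0 − x) = 1.0 ⇒ x = 1.0·1.0/(1 + 1.0) = 1/2 = 0.5.
[B] = x = 0.500 M.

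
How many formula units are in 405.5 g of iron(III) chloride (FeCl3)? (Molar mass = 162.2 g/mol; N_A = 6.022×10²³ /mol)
Moles = 405.5 g ÷ 162.2 g/mol = 2.5 mol
Formula units = 2.5 mol × 6.022×10²³ /mol = 1.506e+24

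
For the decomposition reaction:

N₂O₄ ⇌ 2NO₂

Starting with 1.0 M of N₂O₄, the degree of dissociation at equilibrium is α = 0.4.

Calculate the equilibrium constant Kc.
K_c = 1.0667

x = α·[A]₀ = 0.4 × 1.0 = 0.4 M dissociated.
At eq: [N₂O₄] = 1.0 − 0.4 = 0.6 M; [NO₂] = 2x = 0.8 M.
Kc = [NO₂]²/[N₂O₄] = (0.8)²/0.6 = 1.067.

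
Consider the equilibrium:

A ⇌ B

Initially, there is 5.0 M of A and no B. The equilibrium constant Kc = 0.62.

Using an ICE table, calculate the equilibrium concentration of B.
[B] = 1.914 M

ICE: [A] = 5.0 − x, [B] = x.
Kc = x/(5.0 − x) = 0.62 ⇒ x = 0.62·5.0/(1 + 0.62) = 3.1/1.62 = 1.914.
[B] = x = 1.914 M.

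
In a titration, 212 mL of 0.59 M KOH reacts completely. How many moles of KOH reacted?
Moles = Molarity × Volume (L)
Moles = 0.59 M × 0.212 L = 0.1251 mol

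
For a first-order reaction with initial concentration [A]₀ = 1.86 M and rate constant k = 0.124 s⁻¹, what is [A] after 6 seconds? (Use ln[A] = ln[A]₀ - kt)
0.8839 M

ln[A] = ln[A]₀ - k·t = ln(1.86) - (0.124)·(6) = 0.6206 - 0.7440 = -0.1234
[A] = e^(-0.1234) = 0.8839 M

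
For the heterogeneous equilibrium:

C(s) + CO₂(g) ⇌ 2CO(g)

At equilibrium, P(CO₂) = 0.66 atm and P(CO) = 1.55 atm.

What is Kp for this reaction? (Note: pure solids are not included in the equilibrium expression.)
K_p = 3.640

Solid C is excluded.
Kp = P(CO)²/P(CO₂) = (1.55)²/0.66 = 2.403/0.66 = 3.640.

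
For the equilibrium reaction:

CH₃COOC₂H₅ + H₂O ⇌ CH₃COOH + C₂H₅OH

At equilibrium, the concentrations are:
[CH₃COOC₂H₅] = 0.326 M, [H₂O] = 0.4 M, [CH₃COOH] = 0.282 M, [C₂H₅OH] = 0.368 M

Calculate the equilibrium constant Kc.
K_c = 0.7958

Kc = ([CH₃COOH] × [C₂H₅OH]) / ([CH₃COOC₂H₅] × [H₂O])
   = ((0.282)·(0.368)) / ((0.326)·(0.4))
   = 0.10378 / 0.1304 = 0.7958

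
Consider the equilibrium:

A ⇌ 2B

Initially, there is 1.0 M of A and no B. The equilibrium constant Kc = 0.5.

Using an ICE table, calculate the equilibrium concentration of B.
[B] = 0.593 M

ICE: [A] = 1.0 − x, [B] = 2x.
Kc = (2x)²/(1.0 − x) = 0.5 ⇒ 4x² + 0.5x − 0.5 = 0.
x = (−0.5 + √(0.5² + 4·4·0.5))/(2·4) = (−0.5 + √8.25)/8 = 0.29654.
[B] = 2x = 0.593 M.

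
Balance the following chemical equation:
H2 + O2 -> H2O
Balanced equation:
2H2 + O2 -> 2H2O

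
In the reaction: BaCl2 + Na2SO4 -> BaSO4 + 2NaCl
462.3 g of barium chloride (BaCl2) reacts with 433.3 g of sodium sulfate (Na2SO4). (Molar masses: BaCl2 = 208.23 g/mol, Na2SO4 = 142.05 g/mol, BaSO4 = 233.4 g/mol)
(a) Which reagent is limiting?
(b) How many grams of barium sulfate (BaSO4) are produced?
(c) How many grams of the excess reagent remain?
(a) BaCl2, (b) 518.2 g, (c) 117.9 g

Moles of BaCl2 = 462.3 g ÷ 208.23 g/mol = 2.22014 mol
Moles of Na2SO4 = 433.3 g ÷ 142.05 g/mol = 3.05033 mol
Moles ÷ coefficient: BaCl2: 2.22014/1 = 2.22, Na2SO4: 3.05033/1 = 3.05
(a) BaCl2 has the smaller value, so BaCl2 is the limiting reagent.
(b) Moles of BaSO4 = 2.22014 mol BaCl2 × (1/1) = 2.22014 mol; mass = 2.22014 mol × 233.4 g/mol = 518.2 g
(c) Na2SO4 consumed = 2.22014 × (1/1) = 2.22014 mol; remaining = 3.05033 − 2.22014 = 0.830193 mol; mass = 0.830193 mol × 142.05 g/mol = 117.9 g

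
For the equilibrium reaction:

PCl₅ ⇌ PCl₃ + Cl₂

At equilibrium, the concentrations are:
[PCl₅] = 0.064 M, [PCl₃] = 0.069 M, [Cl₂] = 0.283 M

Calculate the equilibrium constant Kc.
K_c = 0.3051

Kc = ([PCl₃] × [Cl₂]) / ([PCl₅])
   = ((0.069)·(0.283)) / ((0.064))
   = 0.019527 / 0.064 = 0.3051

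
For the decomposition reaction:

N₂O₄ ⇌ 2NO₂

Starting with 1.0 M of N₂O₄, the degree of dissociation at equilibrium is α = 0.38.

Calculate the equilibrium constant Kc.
K_c = 0.9316

x = α·[A]₀ = 0.38 × 1.0 = 0.38 M dissociated.
At eq: [N₂O₄] = 1.0 − 0.38 = 0.62 M; [NO₂] = 2x = 0.76 M.
Kc = [NO₂]²/[N₂O₄] = (0.76)²/0.62 = 0.9316.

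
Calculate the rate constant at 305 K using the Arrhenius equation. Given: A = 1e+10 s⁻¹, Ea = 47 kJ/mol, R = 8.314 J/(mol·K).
8.92e+01 s⁻¹

k = A·exp(-Ea/(R·T)) = 1e+10·exp(-47000/(8.314·305)) = 1e+10·exp(-18.5348) = 1e+10·8.9215e-09 = 8.92e+01 s⁻¹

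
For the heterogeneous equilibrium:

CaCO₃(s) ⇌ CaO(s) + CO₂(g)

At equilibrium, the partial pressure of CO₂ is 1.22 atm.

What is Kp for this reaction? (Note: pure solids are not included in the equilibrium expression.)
K_p = 1.22

Solids (CaCO₃, CaO) have activity 1 and are excluded.
Kp = P(CO₂) = 1.22.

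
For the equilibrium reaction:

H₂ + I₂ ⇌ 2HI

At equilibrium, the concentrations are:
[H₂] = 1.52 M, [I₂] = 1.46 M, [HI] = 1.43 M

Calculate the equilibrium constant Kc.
K_c = 0.9215

Kc = ([HI]^2) / ([H₂] × [I₂])
   = ((1.43)^2) / ((1.52)·(1.46))
   = 2.0449 / 2.2192 = 0.9215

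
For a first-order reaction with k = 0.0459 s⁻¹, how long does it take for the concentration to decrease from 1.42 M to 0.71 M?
15.10 s

From ln[A] = ln[A]₀ - k·t: t = ln([A]₀/[A])/k = ln(1.42/0.71)/0.0459 = ln(2.0000)/0.0459 = 0.6931/0.0459 = 15.10 s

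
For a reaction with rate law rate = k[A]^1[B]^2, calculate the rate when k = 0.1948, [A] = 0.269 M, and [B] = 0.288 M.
0.004346 M/s

rate = k·[A]^1·[B]^2 = 0.1948·(0.269)^1·(0.288)^2 = 0.1948·0.269·0.082944 = 0.004346 M/s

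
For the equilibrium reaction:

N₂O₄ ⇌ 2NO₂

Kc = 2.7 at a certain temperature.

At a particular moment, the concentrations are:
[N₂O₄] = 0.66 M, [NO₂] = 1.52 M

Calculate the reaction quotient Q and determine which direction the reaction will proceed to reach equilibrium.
Q = 3.501, Q > K, reaction proceeds reverse (toward reactants)

Q = ([NO₂]^2) / ([N₂O₄])
  = ((1.52)^2) / ((0.66)) = 2.3104/0.66 = 3.501
Since Q = 3.501 > Kc = 2.7, the reaction proceeds reverse (toward reactants) to reach equilibrium.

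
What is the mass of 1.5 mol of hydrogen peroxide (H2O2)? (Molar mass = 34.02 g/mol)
Mass = 1.5 mol × 34.02 g/mol = 51.03 g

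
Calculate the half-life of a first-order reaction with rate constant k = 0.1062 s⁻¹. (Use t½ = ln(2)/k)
6.53 s

t½ = ln(2)/k = 0.6931/0.1062 = 6.53 s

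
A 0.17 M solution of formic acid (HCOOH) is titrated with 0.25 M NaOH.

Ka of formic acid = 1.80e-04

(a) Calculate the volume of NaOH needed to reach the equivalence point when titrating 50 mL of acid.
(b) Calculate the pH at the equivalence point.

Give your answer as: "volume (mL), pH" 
V = 34.0 mL, pH = 8.37

(a) At equivalence: moles acid = moles base.
moles acid = 0.17 × 0.05 = 0.0085 mol; V_NaOH = 0.0085/0.25 = 0.034 L = 34.0 mL.
(b) At equivalence, all acid → conjugate base A⁻ at [A⁻] = 0.0085/0.084 = 0.1012 M.
Kb = Kw/Ka = 1.0e-14/1.80e-04 = 5.556e-11; [OH⁻] = √(Kb·[A⁻]) = 2.371e-06; pOH = 5.63; pH = 14 − pOH = 8.37.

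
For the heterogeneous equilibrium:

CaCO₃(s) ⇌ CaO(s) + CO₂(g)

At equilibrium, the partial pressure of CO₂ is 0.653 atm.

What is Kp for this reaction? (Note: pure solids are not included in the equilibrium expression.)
K_p = 0.653

Solids (CaCO₃, CaO) have activity 1 and are excluded.
Kp = P(CO₂) = 0.653.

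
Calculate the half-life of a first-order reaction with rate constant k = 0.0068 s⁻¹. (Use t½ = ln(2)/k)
101.93 s

t½ = ln(2)/k = 0.6931/0.0068 = 101.93 s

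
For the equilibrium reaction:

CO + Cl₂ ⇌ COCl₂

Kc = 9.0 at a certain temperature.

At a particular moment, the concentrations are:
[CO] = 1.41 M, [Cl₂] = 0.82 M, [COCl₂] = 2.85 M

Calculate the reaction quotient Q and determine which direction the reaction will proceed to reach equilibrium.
Q = 2.465, Q < K, reaction proceeds forward (toward products)

Q = ([COCl₂]) / ([CO] × [Cl₂])
  = ((2.85)) / ((1.41)·(0.82)) = 2.85/1.1562 = 2.465
Since Q = 2.465 < Kc = 9.0, the reaction proceeds forward (toward products) to reach equilibrium.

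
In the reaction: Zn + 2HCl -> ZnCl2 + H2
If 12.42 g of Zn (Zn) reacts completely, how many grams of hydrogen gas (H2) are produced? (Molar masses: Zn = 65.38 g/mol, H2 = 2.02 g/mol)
Moles of Zn = 12.42 g ÷ 65.38 g/mol = 0.189966 mol
Mole ratio: 1 mol H2 / 1 mol Zn
Moles of H2 = 0.189966 × (1/1) = 0.189966 mol
Mass of H2 = 0.189966 mol × 2.02 g/mol = 0.3837 g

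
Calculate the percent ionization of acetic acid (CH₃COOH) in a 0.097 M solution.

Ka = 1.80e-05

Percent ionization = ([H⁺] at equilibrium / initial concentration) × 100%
Percent ionization = 1.35%

Let x = [H⁺]. Ka = x²/(C - x) ⇒ x² + (1.80e-05)x - (1.80e-05)(0.097) = 0. x = 1.3124e-03. Percent = (1.3124e-03/0.097) × 100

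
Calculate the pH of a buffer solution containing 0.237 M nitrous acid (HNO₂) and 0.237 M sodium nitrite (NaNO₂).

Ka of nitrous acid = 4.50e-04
pH = 3.35

pKa = -log(4.50e-04) = 3.35. pH = pKa + log([A⁻]/[HA]) = 3.35 + log(0.237/0.237)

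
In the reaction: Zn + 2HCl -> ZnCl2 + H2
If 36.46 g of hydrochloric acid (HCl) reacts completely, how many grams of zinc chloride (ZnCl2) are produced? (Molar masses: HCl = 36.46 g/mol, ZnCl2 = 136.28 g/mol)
Moles of HCl = 36.46 g ÷ 36.46 g/mol = 1 mol
Mole ratio: 1 mol ZnCl2 / 2 mol HCl
Moles of ZnCl2 = 1 × (1/2) = 0.5 mol
Mass of ZnCl2 = 0.5 mol × 136.28 g/mol = 68.14 g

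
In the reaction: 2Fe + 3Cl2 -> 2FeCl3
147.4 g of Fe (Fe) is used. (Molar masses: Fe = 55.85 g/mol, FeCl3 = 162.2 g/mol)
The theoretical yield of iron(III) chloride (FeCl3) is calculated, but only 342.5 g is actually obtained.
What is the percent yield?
Moles of Fe = 147.4 g ÷ 55.85 g/mol = 2.63921 mol
Mole ratio: 2 mol FeCl3 / 2 mol Fe
Moles of FeCl3 = 2.63921 × (2/2) = 2.63921 mol
Theoretical yield = 2.63921 mol × 162.2 g/mol = 428.08 g
Actual yield = 342.5 g
Percent yield = (342.5 / 428.08) × 100% = 80.0%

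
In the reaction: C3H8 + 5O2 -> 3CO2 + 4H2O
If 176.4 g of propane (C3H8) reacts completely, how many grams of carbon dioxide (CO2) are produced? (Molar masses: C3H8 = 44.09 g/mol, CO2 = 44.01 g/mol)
Moles of C3H8 = 176.4 g ÷ 44.09 g/mol = 4.00091 mol
Mole ratio: 3 mol CO2 / 1 mol C3H8
Moles of CO2 = 4.00091 × (3/1) = 12.0027 mol
Mass of CO2 = 12.0027 mol × 44.01 g/mol = 528.2 g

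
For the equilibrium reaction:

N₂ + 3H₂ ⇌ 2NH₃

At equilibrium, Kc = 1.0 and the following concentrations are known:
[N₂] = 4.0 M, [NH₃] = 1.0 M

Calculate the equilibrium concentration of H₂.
[H₂] = 0.6300 M

Kc = ([NH₃]^2) / ([N₂] × [H₂]^3) = 1.0
[H₂]^3 = (product terms)/(Kc · other reactant terms) = 1 / (1.0 · 4) = 0.25
[H₂] = (0.25)^(1/3) = 0.6300 M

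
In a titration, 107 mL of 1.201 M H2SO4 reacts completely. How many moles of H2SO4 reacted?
Moles = Molarity × Volume (L)
Moles = 1.201 M × 0.107 L = 0.1285 mol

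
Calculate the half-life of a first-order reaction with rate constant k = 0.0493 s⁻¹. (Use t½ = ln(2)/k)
14.06 s

t½ = ln(2)/k = 0.6931/0.0493 = 14.06 s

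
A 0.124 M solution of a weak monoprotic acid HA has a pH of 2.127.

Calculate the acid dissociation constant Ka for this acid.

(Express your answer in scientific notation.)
K_a = 4.78e-04

[H⁺] = 10^(−pH) = 10^(−2.127) = 7.464e-03 M. For HA ⇌ H⁺ + A⁻, Ka = x²/(C − x) = (7.464e-03)²/(0.124 − 7.464e-03) = 4.78e-04.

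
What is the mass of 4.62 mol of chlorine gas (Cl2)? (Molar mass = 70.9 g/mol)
Mass = 4.62 mol × 70.9 g/mol = 327.6 g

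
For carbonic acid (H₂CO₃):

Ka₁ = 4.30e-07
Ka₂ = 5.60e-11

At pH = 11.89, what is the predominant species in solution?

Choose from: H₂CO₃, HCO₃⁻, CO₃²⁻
CO₃²⁻

pKa1 = 6.37, pKa2 = 10.25. Each pKa is the crossover between adjacent species; pH = 11.89 lies in the region where CO₃²⁻ predominates.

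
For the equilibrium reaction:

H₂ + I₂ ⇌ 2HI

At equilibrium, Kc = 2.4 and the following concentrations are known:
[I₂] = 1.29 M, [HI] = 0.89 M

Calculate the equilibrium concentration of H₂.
[H₂] = 0.2558 M

Kc = ([HI]^2) / ([H₂] × [I₂]) = 2.4
[H₂]^1 = (product terms)/(Kc · other reactant terms) = 0.7921 / (2.4 · 1.29) = 0.25585
[H₂] = 0.2558 M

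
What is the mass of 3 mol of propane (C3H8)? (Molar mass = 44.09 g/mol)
Mass = 3 mol × 44.09 g/mol = 132.3 g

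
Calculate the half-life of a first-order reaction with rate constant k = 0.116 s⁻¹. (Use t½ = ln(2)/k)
5.98 s

t½ = ln(2)/k = 0.6931/0.116 = 5.98 s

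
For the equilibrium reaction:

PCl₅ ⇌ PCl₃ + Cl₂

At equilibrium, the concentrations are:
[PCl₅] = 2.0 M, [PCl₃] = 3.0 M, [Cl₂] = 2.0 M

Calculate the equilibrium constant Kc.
K_c = 3.0000

Kc = ([PCl₃] × [Cl₂]) / ([PCl₅])
   = ((3.0)·(2.0)) / ((2.0))
   = 6 / 2 = 3.0000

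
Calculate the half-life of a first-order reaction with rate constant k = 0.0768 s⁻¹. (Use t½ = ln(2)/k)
9.03 s

t½ = ln(2)/k = 0.6931/0.0768 = 9.03 s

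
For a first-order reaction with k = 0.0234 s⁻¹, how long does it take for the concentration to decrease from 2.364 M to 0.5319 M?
63.75 s

From ln[A] = ln[A]₀ - k·t: t = ln([A]₀/[A])/k = ln(2.364/0.5319)/0.0234 = ln(4.4444)/0.0234 = 1.4917/0.0234 = 63.75 s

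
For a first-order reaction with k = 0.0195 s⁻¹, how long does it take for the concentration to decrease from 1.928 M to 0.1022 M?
150.63 s

From ln[A] = ln[A]₀ - k·t: t = ln([A]₀/[A])/k = ln(1.928/0.1022)/0.0195 = ln(18.8650)/0.0195 = 2.9373/0.0195 = 150.63 s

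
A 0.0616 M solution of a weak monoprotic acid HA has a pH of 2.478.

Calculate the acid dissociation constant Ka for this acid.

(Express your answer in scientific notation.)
K_a = 1.90e-04

[H⁺] = 10^(−pH) = 10^(−2.478) = 3.327e-03 M. For HA ⇌ H⁺ + A⁻, Ka = x²/(C − x) = (3.327e-03)²/(0.0616 − 3.327e-03) = 1.90e-04.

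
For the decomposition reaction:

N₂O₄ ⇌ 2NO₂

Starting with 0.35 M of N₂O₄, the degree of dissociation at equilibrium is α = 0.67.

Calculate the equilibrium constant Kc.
K_c = 1.9044

x = α·[A]₀ = 0.67 × 0.35 = 0.2345 M dissociated.
At eq: [N₂O₄] = 0.35 − 0.2345 = 0.1155 M; [NO₂] = 2x = 0.469 M.
Kc = [NO₂]²/[N₂O₄] = (0.469)²/0.1155 = 1.904.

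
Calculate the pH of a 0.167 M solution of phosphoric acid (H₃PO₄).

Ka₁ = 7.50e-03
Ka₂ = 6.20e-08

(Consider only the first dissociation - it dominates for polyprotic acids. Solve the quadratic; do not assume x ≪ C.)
pH = 1.50

x² + Ka₁·x − Ka₁·C = 0 with Ka₁ = 7.50e-03, C = 0.167.
x = (−Ka₁ + √(Ka₁² + 4·Ka₁·C))/2 = 3.1839e-02 M, so pH = 1.50.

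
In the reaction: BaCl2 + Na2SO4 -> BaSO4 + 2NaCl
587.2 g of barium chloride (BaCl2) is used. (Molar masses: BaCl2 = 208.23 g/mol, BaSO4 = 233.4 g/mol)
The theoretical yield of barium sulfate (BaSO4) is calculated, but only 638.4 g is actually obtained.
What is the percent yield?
Moles of BaCl2 = 587.2 g ÷ 208.23 g/mol = 2.81996 mol
Mole ratio: 1 mol BaSO4 / 1 mol BaCl2
Moles of BaSO4 = 2.81996 × (1/1) = 2.81996 mol
Theoretical yield = 2.81996 mol × 233.4 g/mol = 658.18 g
Actual yield = 638.4 g
Percent yield = (638.4 / 658.18) × 100% = 97.0%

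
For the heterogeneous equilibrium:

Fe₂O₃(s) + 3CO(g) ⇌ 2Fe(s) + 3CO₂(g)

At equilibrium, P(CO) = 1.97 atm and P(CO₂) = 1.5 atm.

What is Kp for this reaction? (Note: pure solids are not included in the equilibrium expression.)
K_p = 0.441

Solids (Fe₂O₃, Fe) are excluded.
Kp = P(CO₂)³/P(CO)³ = (1.5)³/(1.97)³ = 3.375/7.645 = 0.441.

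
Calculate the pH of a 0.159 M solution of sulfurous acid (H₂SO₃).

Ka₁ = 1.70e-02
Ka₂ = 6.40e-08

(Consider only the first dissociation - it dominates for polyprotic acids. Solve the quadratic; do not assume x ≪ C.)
pH = 1.35

x² + Ka₁·x − Ka₁·C = 0 with Ka₁ = 1.70e-02, C = 0.159.
x = (−Ka₁ + √(Ka₁² + 4·Ka₁·C))/2 = 4.4181e-02 M, so pH = 1.35.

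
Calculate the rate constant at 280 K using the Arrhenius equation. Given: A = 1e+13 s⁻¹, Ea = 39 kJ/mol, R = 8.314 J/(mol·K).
5.30e+05 s⁻¹

k = A·exp(-Ea/(R·T)) = 1e+13·exp(-39000/(8.314·280)) = 1e+13·exp(-16.7532) = 1e+13·5.2991e-08 = 5.30e+05 s⁻¹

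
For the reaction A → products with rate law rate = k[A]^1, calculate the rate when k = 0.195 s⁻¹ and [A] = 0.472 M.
0.09204 M/s

rate = k·[A]^1 = 0.195·(0.472)^1 = 0.195·0.472 = 0.09204 M/s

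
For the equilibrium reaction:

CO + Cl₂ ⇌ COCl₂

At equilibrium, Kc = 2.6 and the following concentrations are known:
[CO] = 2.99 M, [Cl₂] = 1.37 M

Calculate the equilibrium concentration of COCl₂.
[COCl₂] = 10.6504 M

Kc = ([COCl₂]) / ([CO] × [Cl₂]) = 2.6
[COCl₂]^1 = Kc · (reactant terms)/(other product terms) = 2.6 · 4.0963 / 1 = 10.65
[COCl₂] = 10.6504 M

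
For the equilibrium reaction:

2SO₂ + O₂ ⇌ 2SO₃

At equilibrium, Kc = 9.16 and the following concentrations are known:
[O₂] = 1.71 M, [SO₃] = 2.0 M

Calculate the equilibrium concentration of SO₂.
[SO₂] = 0.5053 M

Kc = ([SO₃]^2) / ([SO₂]^2 × [O₂]) = 9.16
[SO₂]^2 = (product terms)/(Kc · other reactant terms) = 4 / (9.16 · 1.71) = 0.25537
[SO₂] = (0.25537)^(1/2) = 0.5053 M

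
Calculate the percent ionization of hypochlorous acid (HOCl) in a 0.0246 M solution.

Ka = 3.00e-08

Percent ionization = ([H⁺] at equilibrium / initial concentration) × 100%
Percent ionization = 0.11%

Let x = [H⁺]. Ka = x²/(C - x) ⇒ x² + (3.00e-08)x - (3.00e-08)(0.0246) = 0. x = 2.7151e-05. Percent = (2.7151e-05/0.0246) × 100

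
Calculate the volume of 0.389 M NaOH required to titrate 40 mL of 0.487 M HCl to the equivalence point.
V_{base} = 50.1 mL

At equivalence: moles acid = moles base.
moles HCl = 0.487 M × 0.04 L = 0.01948 mol
V_NaOH = 0.01948 mol ÷ 0.389 M = 0.05008 L = 50.1 mL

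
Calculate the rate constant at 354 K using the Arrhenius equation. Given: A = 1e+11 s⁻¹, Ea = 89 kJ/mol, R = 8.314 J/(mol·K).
7.36e-03 s⁻¹

k = A·exp(-Ea/(R·T)) = 1e+11·exp(-89000/(8.314·354)) = 1e+11·exp(-30.2396) = 1e+11·7.3636e-14 = 7.36e-03 s⁻¹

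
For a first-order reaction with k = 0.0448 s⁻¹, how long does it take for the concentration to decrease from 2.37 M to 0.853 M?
22.81 s

From ln[A] = ln[A]₀ - k·t: t = ln([A]₀/[A])/k = ln(2.37/0.853)/0.0448 = ln(2.7784)/0.0448 = 1.0219/0.0448 = 22.81 s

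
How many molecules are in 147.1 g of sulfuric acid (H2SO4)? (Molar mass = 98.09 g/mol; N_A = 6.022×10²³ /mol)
Moles = 147.1 g ÷ 98.09 g/mol = 1.49964 mol
Molecules = 1.49964 mol × 6.022×10²³ /mol = 9.031e+23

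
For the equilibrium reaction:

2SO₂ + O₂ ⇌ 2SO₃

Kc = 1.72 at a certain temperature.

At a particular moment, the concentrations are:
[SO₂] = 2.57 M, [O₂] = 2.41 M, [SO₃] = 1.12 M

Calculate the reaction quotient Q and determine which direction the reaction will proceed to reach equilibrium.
Q = 0.079, Q < K, reaction proceeds forward (toward products)

Q = ([SO₃]^2) / ([SO₂]^2 × [O₂])
  = ((1.12)^2) / ((2.57)^2·(2.41)) = 1.2544/15.918 = 0.0788
Since Q = 0.0788 < Kc = 1.72, the reaction proceeds forward (toward products) to reach equilibrium.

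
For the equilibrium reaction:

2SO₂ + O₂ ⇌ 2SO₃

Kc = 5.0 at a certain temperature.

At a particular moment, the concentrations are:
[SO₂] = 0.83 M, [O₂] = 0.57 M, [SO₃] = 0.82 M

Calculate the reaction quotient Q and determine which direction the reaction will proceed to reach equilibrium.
Q = 1.712, Q < K, reaction proceeds forward (toward products)

Q = ([SO₃]^2) / ([SO₂]^2 × [O₂])
  = ((0.82)^2) / ((0.83)^2·(0.57)) = 0.6724/0.39267 = 1.712
Since Q = 1.712 < Kc = 5.0, the reaction proceeds forward (toward products) to reach equilibrium.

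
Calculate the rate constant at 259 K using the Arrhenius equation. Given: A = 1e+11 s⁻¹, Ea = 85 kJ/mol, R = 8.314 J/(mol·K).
7.19e-07 s⁻¹

k = A·exp(-Ea/(R·T)) = 1e+11·exp(-85000/(8.314·259)) = 1e+11·exp(-39.4738) = 1e+11·7.1902e-18 = 7.19e-07 s⁻¹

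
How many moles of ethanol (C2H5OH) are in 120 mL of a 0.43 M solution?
Moles = Molarity × Volume (L)
Moles = 0.43 M × 0.12 L = 0.0516 mol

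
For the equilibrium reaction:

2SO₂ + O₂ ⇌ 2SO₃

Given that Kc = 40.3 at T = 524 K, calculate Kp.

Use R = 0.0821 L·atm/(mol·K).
K_p = 0.9368

Δn = (moles gaseous products) − (moles gaseous reactants) = -1
T = 524 K; RT = 0.0821 × 524 = 43.0204
Kp = Kc·(RT)^Δn = 40.3 × (43.0204)^-1 = 40.3 × 0.0232448 = 0.9368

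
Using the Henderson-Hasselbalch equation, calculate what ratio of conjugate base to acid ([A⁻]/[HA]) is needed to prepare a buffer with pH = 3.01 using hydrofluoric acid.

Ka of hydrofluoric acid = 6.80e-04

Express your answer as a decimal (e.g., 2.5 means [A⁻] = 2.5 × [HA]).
[A⁻]/[HA] = 0.696

pKa = −log(6.80e-04) = 3.1675. pH = pKa + log([A⁻]/[HA]). 3.01 = 3.1675 + log(ratio). log(ratio) = 3.01 − 3.1675 = -0.1575. ratio = 10^(-0.1575) = 0.696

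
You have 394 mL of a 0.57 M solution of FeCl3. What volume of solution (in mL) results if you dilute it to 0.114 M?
Using M₁V₁ = M₂V₂:
0.57 × 394 = 0.114 × V₂
V₂ = (0.57 × 394) / 0.114 = 1970 mL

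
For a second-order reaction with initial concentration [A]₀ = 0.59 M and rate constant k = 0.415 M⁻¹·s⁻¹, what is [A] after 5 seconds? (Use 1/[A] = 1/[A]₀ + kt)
0.2653 M

1/[A] = 1/[A]₀ + k·t = 1/0.59 + (0.415)·(5) = 1.6949 + 2.0750 = 3.7699
[A] = 1/3.7699 = 0.2653 M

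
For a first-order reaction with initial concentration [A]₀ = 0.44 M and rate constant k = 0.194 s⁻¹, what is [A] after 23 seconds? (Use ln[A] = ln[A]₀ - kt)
0.0051 M

ln[A] = ln[A]₀ - k·t = ln(0.44) - (0.194)·(23) = -0.8210 - 4.4620 = -5.2830
[A] = e^(-5.2830) = 0.0051 M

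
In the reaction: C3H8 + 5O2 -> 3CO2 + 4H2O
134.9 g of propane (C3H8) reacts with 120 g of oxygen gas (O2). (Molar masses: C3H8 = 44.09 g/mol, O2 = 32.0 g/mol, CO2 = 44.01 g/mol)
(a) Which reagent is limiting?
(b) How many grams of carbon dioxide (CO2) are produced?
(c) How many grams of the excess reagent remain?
(a) O2, (b) 99.02 g, (c) 101.8 g

Moles of C3H8 = 134.9 g ÷ 44.09 g/mol = 3.05965 mol
Moles of O2 = 120 g ÷ 32.0 g/mol = 3.75 mol
Moles ÷ coefficient: C3H8: 3.05965/1 = 3.06, O2: 3.75/5 = 0.75
(a) O2 has the smaller value, so O2 is the limiting reagent.
(b) Moles of CO2 = 3.75 mol O2 × (3/5) = 2.25 mol; mass = 2.25 mol × 44.01 g/mol = 99.02 g
(c) C3H8 consumed = 3.75 × (1/5) = 0.75 mol; remaining = 3.05965 − 0.75 = 2.30965 mol; mass = 2.30965 mol × 44.09 g/mol = 101.8 g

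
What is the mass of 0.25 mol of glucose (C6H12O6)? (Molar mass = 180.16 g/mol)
Mass = 0.25 mol × 180.16 g/mol = 45.04 g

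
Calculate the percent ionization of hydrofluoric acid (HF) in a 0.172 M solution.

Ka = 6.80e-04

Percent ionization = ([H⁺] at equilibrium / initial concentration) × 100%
Percent ionization = 6.09%

Let x = [H⁺]. Ka = x²/(C - x) ⇒ x² + (6.80e-04)x - (6.80e-04)(0.172) = 0. x = 1.0480e-02. Percent = (1.0480e-02/0.172) × 100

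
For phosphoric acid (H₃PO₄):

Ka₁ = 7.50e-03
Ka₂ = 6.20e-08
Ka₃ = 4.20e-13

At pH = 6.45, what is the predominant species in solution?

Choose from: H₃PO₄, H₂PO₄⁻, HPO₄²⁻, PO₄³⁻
H₂PO₄⁻

pKa1 = 2.12, pKa2 = 7.21, pKa3 = 12.38. Each pKa is the crossover between adjacent species; pH = 6.45 lies in the region where H₂PO₄⁻ predominates.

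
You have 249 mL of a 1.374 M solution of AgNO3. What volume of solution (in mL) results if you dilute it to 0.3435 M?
Using M₁V₁ = M₂V₂:
1.374 × 249 = 0.3435 × V₂
V₂ = (1.374 × 249) / 0.3435 = 996 mL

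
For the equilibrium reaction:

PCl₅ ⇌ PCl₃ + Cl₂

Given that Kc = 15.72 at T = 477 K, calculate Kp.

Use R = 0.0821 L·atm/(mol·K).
K_p = 615.6219

Δn = (moles gaseous products) − (moles gaseous reactants) = 1
T = 477 K; RT = 0.0821 × 477 = 39.1617
Kp = Kc·(RT)^Δn = 15.72 × (39.1617)^1 = 15.72 × 39.1617 = 615.6219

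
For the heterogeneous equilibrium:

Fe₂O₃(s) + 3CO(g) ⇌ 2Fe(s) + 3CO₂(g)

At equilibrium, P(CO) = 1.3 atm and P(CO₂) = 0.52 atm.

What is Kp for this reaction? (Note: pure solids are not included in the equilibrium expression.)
K_p = 0.064

Solids (Fe₂O₃, Fe) are excluded.
Kp = P(CO₂)³/P(CO)³ = (0.52)³/(1.3)³ = 0.1406/2.197 = 0.064.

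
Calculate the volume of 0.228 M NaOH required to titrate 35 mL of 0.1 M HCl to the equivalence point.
V_{base} = 15.4 mL

At equivalence: moles acid = moles base.
moles HCl = 0.1 M × 0.035 L = 0.0035 mol
V_NaOH = 0.0035 mol ÷ 0.228 M = 0.01535 L = 15.4 mL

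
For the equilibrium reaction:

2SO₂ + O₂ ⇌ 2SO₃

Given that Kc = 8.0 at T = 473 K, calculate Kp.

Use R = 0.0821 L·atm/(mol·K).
K_p = 0.2060

Δn = (moles gaseous products) − (moles gaseous reactants) = -1
T = 473 K; RT = 0.0821 × 473 = 38.8333
Kp = Kc·(RT)^Δn = 8.0 × (38.8333)^-1 = 8.0 × 0.0257511 = 0.2060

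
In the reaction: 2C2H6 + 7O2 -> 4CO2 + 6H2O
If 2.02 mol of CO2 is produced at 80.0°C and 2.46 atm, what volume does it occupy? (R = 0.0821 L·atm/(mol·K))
T = 80.0°C + 273.15 = 353.15 K
V = nRT/P = (2.02 × 0.0821 × 353.15) / 2.46
V = 23.81 L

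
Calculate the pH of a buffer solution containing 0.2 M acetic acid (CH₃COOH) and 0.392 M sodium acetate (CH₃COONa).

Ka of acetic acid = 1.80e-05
pH = 5.04

pKa = -log(1.80e-05) = 4.74. pH = pKa + log([A⁻]/[HA]) = 4.74 + log(0.392/0.2)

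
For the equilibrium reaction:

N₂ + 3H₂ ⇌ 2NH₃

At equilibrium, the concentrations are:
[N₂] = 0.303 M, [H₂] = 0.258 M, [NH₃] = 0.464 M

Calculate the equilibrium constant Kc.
K_c = 41.3746

Kc = ([NH₃]^2) / ([N₂] × [H₂]^3)
   = ((0.464)^2) / ((0.303)·(0.258)^3)
   = 0.2153 / 0.0052036 = 41.3746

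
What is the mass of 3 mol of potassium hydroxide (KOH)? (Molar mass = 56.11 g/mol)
Mass = 3 mol × 56.11 g/mol = 168.3 g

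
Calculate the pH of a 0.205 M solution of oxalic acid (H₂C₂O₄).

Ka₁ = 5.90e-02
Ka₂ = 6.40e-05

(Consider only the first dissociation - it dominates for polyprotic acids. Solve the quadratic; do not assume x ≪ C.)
pH = 1.07

x² + Ka₁·x − Ka₁·C = 0 with Ka₁ = 5.90e-02, C = 0.205.
x = (−Ka₁ + √(Ka₁² + 4·Ka₁·C))/2 = 8.4365e-02 M, so pH = 1.07.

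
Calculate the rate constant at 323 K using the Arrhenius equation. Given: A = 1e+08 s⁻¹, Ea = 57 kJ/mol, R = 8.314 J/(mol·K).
6.05e-02 s⁻¹

k = A·exp(-Ea/(R·T)) = 1e+08·exp(-57000/(8.314·323)) = 1e+08·exp(-21.2257) = 1e+08·6.0505e-10 = 6.05e-02 s⁻¹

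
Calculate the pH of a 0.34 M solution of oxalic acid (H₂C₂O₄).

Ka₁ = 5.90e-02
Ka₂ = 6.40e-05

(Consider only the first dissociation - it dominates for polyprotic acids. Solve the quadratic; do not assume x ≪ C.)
pH = 0.94

x² + Ka₁·x − Ka₁·C = 0 with Ka₁ = 5.90e-02, C = 0.34.
x = (−Ka₁ + √(Ka₁² + 4·Ka₁·C))/2 = 1.1517e-01 M, so pH = 0.94.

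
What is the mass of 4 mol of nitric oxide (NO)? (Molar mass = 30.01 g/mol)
Mass = 4 mol × 30.01 g/mol = 120 g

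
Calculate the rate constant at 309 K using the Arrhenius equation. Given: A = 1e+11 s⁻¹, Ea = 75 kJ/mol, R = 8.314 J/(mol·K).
2.10e-02 s⁻¹

k = A·exp(-Ea/(R·T)) = 1e+11·exp(-75000/(8.314·309)) = 1e+11·exp(-29.1939) = 1e+11·2.0952e-13 = 2.10e-02 s⁻¹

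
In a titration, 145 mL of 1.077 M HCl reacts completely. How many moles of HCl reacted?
Moles = Molarity × Volume (L)
Moles = 1.077 M × 0.145 L = 0.1562 mol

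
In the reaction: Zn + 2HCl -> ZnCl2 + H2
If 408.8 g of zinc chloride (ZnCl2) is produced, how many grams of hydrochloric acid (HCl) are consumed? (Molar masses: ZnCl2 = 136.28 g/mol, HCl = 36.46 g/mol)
Moles of ZnCl2 = 408.8 g ÷ 136.28 g/mol = 2.99971 mol
Mole ratio: 2 mol HCl / 1 mol ZnCl2
Moles of HCl = 2.99971 × (2/1) = 5.99941 mol
Mass of HCl = 5.99941 mol × 36.46 g/mol = 218.7 g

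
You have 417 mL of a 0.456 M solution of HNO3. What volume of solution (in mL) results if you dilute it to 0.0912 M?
Using M₁V₁ = M₂V₂:
0.456 × 417 = 0.0912 × V₂
V₂ = (0.456 × 417) / 0.0912 = 2085 mL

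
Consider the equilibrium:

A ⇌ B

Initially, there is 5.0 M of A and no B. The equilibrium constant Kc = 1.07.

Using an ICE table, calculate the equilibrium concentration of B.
[B] = 2.585 M

ICE: [A] = 5.0 − x, [B] = x.
Kc = x/(5.0 − x) = 1.07 ⇒ x = 1.07·5.0/(1 + 1.07) = 5.35/2.07 = 2.585.
[B] = x = 2.585 M.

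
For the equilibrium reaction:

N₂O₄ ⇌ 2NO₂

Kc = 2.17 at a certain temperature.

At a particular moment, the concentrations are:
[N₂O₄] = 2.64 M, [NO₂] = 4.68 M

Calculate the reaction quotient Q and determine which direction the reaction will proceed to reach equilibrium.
Q = 8.296, Q > K, reaction proceeds reverse (toward reactants)

Q = ([NO₂]^2) / ([N₂O₄])
  = ((4.68)^2) / ((2.64)) = 21.902/2.64 = 8.296
Since Q = 8.296 > Kc = 2.17, the reaction proceeds reverse (toward reactants) to reach equilibrium.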